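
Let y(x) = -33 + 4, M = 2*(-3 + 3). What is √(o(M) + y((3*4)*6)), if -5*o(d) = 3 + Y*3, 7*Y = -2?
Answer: I*√1442/7 ≈ 5.4248*I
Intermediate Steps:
Y = -2/7 (Y = (⅐)*(-2) = -2/7 ≈ -0.28571)
M = 0 (M = 2*0 = 0)
o(d) = -3/7 (o(d) = -(3 - 2/7*3)/5 = -(3 - 6/7)/5 = -⅕*15/7 = -3/7)
y(x) = -29
√(o(M) + y((3*4)*6)) = √(-3/7 - 29) = √(-206/7) = I*√1442/7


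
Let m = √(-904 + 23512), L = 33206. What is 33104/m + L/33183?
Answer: 33206/33183 + 8276*√157/471 ≈ 221.17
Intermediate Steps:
m = 12*√157 (m = √22608 = 12*√157 ≈ 150.36)
33104/m + L/33183 = 33104/((12*√157)) + 33206/33183 = 33104*(√157/1884) + 33206*(1/33183) = 8276*√157/471 + 33206/33183 = 33206/33183 + 8276*√157/471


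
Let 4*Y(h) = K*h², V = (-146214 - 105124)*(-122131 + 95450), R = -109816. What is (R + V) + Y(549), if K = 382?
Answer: 13469246315/2 ≈ 6.7346e+9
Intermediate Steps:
V = 6705949178 (V = -251338*(-26681) = 6705949178)
Y(h) = 191*h²/2 (Y(h) = (382*h²)/4 = 191*h²/2)
(R + V) + Y(549) = (-109816 + 6705949178) + (191/2)*549² = 6705839362 + (191/2)*301401 = 6705839362 + 57567591/2 = 13469246315/2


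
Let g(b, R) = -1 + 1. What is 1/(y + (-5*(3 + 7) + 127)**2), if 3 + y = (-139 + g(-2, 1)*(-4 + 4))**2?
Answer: 1/25247 ≈ 3.9609e-5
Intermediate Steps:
g(b, R) = 0
y = 19318 (y = -3 + (-139 + 0*(-4 + 4))**2 = -3 + (-139 + 0*0)**2 = -3 + (-139 + 0)**2 = -3 + (-139)**2 = -3 + 19321 = 19318)
1/(y + (-5*(3 + 7) + 127)**2) = 1/(19318 + (-5*(3 + 7) + 127)**2) = 1/(19318 + (-5*10 + 127)**2) = 1/(19318 + (-50 + 127)**2) = 1/(19318 + 77**2) = 1/(19318 + 5929) = 1/25247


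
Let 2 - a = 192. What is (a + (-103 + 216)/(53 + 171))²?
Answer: 1801747809/50176 ≈ 35909.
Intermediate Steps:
a = -190 (a = 2 - 1*192 = 2 - 192 = -190)
(a + (-103 + 216)/(53 + 171))² = (-190 + (-103 + 216)/(53 + 171))² = (-190 + 113/224)² = (-42447/224)² = 1801747809/50176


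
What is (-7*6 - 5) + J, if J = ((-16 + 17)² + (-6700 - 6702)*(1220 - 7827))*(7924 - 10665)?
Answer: -242707368162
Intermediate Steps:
J = -242707368115 (J = (1² - 13402*(-6607))*(-2741) = (1 + 88547014)*(-2741) = 88547015*(-2741) = -242707368115)
(-7*6 - 5) + J = (-7*6 - 5) - 242707368115 = (-42 - 5) - 242707368115 = -47 - 242707368115 = -242707368162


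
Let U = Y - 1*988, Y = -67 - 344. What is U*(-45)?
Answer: 62955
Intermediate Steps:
Y = -411
U = -1399 (U = -411 - 1*988 = -411 - 988 = -1399)
U*(-45) = -1399*(-45) = 62955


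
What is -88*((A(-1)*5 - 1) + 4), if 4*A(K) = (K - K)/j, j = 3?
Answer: -264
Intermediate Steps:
A(K) = 0 (A(K) = ((K - K)/3)/4 = (0*(1/3))/4 = (1/4)*0 = 0)
-88*((A(-1)*5 - 1) + 4) = -88*((0*5 - 1) + 4) = -88*((0 - 1) + 4) = -88*(-1 + 4) = -88*3 = -264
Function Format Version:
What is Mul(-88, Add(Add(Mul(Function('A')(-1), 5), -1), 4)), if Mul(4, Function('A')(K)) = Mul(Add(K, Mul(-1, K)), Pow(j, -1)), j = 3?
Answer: -264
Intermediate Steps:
Function('A')(K) = 0 (Function('A')(K) = Mul(Rational(1, 4), Mul(Add(K, Mul(-1, K)), Pow(3, -1))) = Mul(Rational(1, 4), Mul(0, Rational(1, 3))) = Mul(Rational(1, 4), 0) = 0)
Mul(-88, Add(Add(Mul(Function('A')(-1), 5), -1), 4)) = Mul(-88, Add(Add(Mul(0, 5), -1), 4)) = Mul(-88, Add(Add(0, -1), 4)) = Mul(-88, Add(-1, 4)) = Mul(-88, 3) = -264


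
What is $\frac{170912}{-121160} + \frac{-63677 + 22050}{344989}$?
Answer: $- \frac{8000785911}{5224858405} \approx -1.5313$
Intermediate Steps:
$\frac{170912}{-121160} + \frac{-63677 + 22050}{344989} = 170912 \left(- \frac{1}{121160}\right) - \frac{41627}{344989} = - \frac{21364}{15145} - \frac{41627}{344989} = - \frac{8000785911}{5224858405}$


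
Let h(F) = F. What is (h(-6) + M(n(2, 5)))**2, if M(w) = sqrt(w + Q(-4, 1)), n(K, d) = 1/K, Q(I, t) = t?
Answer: (12 - sqrt(6))**2/4 ≈ 22.803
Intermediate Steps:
M(w) = sqrt(1 + w) (M(w) = sqrt(w + 1) = sqrt(1 + w))
(h(-6) + M(n(2, 5)))**2 = (-6 + sqrt(1 + 1/2))**2 = (-6 + sqrt(3/2))**2 = (-6 + sqrt(6)/2)**2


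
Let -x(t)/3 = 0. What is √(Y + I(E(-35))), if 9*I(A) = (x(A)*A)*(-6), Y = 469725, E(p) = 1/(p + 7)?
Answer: 5*√18789 ≈ 685.37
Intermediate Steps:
x(t) = 0 (x(t) = -3*0 = 0)
E(p) = 1/(7 + p)
I(A) = 0 (I(A) = ((0*A)*(-6))/9 = (0*(-6))/9 = (⅑)*0 = 0)
√(Y + I(E(-35))) = √(469725 + 0) = √469725 = 5*√18789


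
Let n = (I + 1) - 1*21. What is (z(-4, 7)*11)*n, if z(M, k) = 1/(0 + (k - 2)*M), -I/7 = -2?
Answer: 33/10 ≈ 3.3000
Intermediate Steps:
I = 14 (I = -7*(-2) = 14)
z(M, k) = 1/(M*(-2 + k)) (z(M, k) = 1/(0 + (-2 + k)*M) = 1/(0 + M*(-2 + k)) = 1/(M*(-2 + k)))
n = -6 (n = (14 + 1) - 1*21 = 15 - 21 = -6)
(z(-4, 7)*11)*n = ((1/((-4)*(-2 + 7)))*11)*(-6) = (-1/4/5*11)*(-6) = (-1/4*1/5*11)*(-6) = -1/20*11*(-6) = -11/20*(-6) = 33/10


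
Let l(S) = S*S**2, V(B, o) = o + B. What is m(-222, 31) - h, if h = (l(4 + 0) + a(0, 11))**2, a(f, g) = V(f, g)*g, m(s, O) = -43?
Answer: -34268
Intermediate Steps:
V(B, o) = B + o
l(S) = S**3
a(f, g) = g*(f + g) (a(f, g) = (f + g)*g = g*(f + g))
h = 34225 (h = ((4 + 0)**3 + 11*(0 + 11))**2 = (4**3 + 11*11)**2 = (64 + 121)**2 = 185**2 = 34225)
m(-222, 31) - h = -43 - 1*34225 = -43 - 34225 = -34268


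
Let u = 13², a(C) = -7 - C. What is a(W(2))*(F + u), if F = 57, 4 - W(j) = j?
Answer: -2034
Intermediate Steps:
W(j) = 4 - j
u = 169
a(W(2))*(F + u) = (-7 - (4 - 1*2))*(57 + 169) = (-7 - (4 - 2))*226 = (-7 - 1*2)*226 = (-7 - 2)*226 = -9*226 = -2034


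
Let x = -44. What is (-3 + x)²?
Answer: 2209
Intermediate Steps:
(-3 + x)² = (-3 - 44)² = (-47)² = 2209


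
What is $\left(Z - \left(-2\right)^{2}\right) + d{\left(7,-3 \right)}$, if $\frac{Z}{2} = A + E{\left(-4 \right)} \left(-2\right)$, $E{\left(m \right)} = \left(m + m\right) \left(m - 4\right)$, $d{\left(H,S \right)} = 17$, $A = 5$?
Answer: $-233$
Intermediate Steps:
$E{\left(m \right)} = 2 m \left(-4 + m\right)$
$Z = -246$ ($Z = 2 \left(5 + 2 \left(-4\right) \left(-4 - 4\right) \left(-2\right)\right) = 2 \left(5 + 2 \left(-4\right) \left(-8\right) \left(-2\right)\right) = 2 \left(5 + 64 \left(-2\right)\right) = 2 \left(5 - 128\right) = 2 \left(-123\right) = -246$)
$\left(Z - \left(-2\right)^{2}\right) + d{\left(7,-3 \right)} = \left(-246 - \left(-2\right)^{2}\right) + 17 = \left(-246 - 4\right) + 17 = -250 + 17 = -233$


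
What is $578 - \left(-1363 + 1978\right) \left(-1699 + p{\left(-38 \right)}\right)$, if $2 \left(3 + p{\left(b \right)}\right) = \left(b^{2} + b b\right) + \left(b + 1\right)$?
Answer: $\frac{341251}{2} \approx 1.7063 \cdot 10^{5}$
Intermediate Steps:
$p{\left(b \right)} = - \frac{5}{2} + b^{2} + \frac{b}{2}$ ($p{\left(b \right)} = -3 + \frac{\left(b^{2} + b b\right) + \left(b + 1\right)}{2} = -3 + \frac{\left(b^{2} + b^{2}\right) + \left(1 + b\right)}{2} = -3 + \frac{2 b^{2} + \left(1 + b\right)}{2} = -3 + \frac{1 + b + 2 b^{2}}{2} = -3 + \left(\frac{1}{2} + b^{2} + \frac{b}{2}\right) = - \frac{5}{2} + b^{2} + \frac{b}{2}$)
$578 - \left(-1363 + 1978\right) \left(-1699 + p{\left(-38 \right)}\right) = 578 - \left(-1363 + 1978\right) \left(-1699 + \left(- \frac{5}{2} + \left(-38\right)^{2} + \frac{1}{2} \left(-38\right)\right)\right) = 578 - 615 \left(-1699 - - \frac{2845}{2}\right) = 578 - 615 \left(-1699 + \frac{2845}{2}\right) = 578 - 615 \left(- \frac{553}{2}\right) = 578 - - \frac{340095}{2} = 578 + \frac{340095}{2} = \frac{341251}{2}$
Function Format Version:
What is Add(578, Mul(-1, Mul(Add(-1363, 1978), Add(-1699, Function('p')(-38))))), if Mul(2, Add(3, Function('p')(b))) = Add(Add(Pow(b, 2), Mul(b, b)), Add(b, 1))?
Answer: Rational(341251, 2) ≈ 1.7063e+5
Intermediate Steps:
Function('p')(b) = Add(Rational(-5, 2), Pow(b, 2), Mul(Rational(1, 2), b)) (Function('p')(b) = Add(-3, Mul(Rational(1, 2), Add(Add(Pow(b, 2), Mul(b, b)), Add(b, 1)))) = Add(-3, Mul(Rational(1, 2), Add(Add(Pow(b, 2), Pow(b, 2)), Add(1, b)))) = Add(-3, Mul(Rational(1, 2), Add(Mul(2, Pow(b, 2)), Add(1, b)))) = Add(-3, Mul(Rational(1, 2), Add(1, b, Mul(2, Pow(b, 2))))) = Add(-3, Add(Rational(1, 2), Pow(b, 2), Mul(Rational(1, 2), b))) = Add(Rational(-5, 2), Pow(b, 2), Mul(Rational(1, 2), b)))
Add(578, Mul(-1, Mul(Add(-1363, 1978), Add(-1699, Function('p')(-38))))) = Add(578, Mul(-1, Mul(Add(-1363, 1978), Add(-1699, Add(Rational(-5, 2), Pow(-38, 2), Mul(Rational(1, 2), -38)))))) = Add(578, Mul(-1, Mul(615, Add(-1699, Add(Rational(-5, 2), 1444, -19))))) = Add(578, Mul(-1, Mul(615, Add(-1699, Rational(2845, 2))))) = Add(578, Mul(-1, Mul(615, Rational(-553, 2)))) = Add(578, Mul(-1, Rational(-340095, 2))) = Add(578, Rational(340095, 2)) = Rational(341251, 2)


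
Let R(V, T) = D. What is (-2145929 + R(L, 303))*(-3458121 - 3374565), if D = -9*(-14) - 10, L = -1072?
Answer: 14661666443718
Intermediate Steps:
D = 116 (D = 126 - 10 = 116)
R(V, T) = 116
(-2145929 + R(L, 303))*(-3458121 - 3374565) = (-2145929 + 116)*(-3458121 - 3374565) = -2145813*(-6832686) = 14661666443718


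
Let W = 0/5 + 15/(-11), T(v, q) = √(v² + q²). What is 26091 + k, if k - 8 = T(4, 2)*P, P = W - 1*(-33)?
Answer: 26099 + 696*√5/11 ≈ 26240.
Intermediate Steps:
T(v, q) = √(q² + v²)
W = -15/11 (W = 0*(⅕) + 15*(-1/11) = 0 - 15/11 = -15/11 ≈ -1.3636)
P = 348/11 (P = -15/11 - 1*(-33) = -15/11 + 33 = 348/11 ≈ 31.636)
k = 8 + 696*√5/11 (k = 8 + √(2² + 4²)*(348/11) = 8 + √(4 + 16)*(348/11) = 8 + √20*(348/11) = 8 + (2*√5)*(348/11) = 8 + 696*√5/11 ≈ 149.48)
26091 + k = 26091 + (8 + 696*√5/11) = 26099 + 696*√5/11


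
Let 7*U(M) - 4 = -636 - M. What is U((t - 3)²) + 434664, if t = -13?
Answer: 3041760/7 ≈ 4.3454e+5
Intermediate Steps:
U(M) = -632/7 - M/7 (U(M) = 4/7 + (-636 - M)/7 = 4/7 + (-636/7 - M/7) = -632/7 - M/7)
U((t - 3)²) + 434664 = (-632/7 - (-13 - 3)²/7) + 434664 = (-632/7 - ⅐*(-16)²) + 434664 = (-632/7 - ⅐*256) + 434664 = (-632/7 - 256/7) + 434664 = -888/7 + 434664 = 3041760/7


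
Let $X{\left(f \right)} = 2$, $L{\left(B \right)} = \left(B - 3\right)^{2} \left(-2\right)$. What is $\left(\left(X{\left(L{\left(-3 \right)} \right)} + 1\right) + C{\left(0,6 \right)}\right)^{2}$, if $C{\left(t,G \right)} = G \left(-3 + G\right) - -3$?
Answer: $576$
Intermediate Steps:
$L{\left(B \right)} = - 2 \left(-3 + B\right)^{2}$ ($L{\left(B \right)} = \left(-3 + B\right)^{2} \left(-2\right) = - 2 \left(-3 + B\right)^{2}$)
$C{\left(t,G \right)} = 3 + G \left(-3 + G\right)$ ($C{\left(t,G \right)} = G \left(-3 + G\right) + 3 = 3 + G \left(-3 + G\right)$)
$\left(\left(X{\left(L{\left(-3 \right)} \right)} + 1\right) + C{\left(0,6 \right)}\right)^{2} = \left(\left(2 + 1\right) + \left(3 + 6^{2} - 18\right)\right)^{2} = \left(3 + \left(3 + 36 - 18\right)\right)^{2} = \left(3 + 21\right)^{2} = 24^{2} = 576$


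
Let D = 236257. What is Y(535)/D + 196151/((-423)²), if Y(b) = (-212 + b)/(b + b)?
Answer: 49586047877557/45232354765710 ≈ 1.0963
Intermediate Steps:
Y(b) = (-212 + b)/(2*b) (Y(b) = (-212 + b)/((2*b)) = (-212 + b)*(1/(2*b)) = (-212 + b)/(2*b))
Y(535)/D + 196151/((-423)²) = ((½)*(-212 + 535)/535)/236257 + 196151/((-423)²) = ((½)*(1/535)*323)*(1/236257) + 196151/178929 = (323/1070)*(1/236257) + 196151*(1/178929) = 323/252794990 + 196151/178929 = 49586047877557/45232354765710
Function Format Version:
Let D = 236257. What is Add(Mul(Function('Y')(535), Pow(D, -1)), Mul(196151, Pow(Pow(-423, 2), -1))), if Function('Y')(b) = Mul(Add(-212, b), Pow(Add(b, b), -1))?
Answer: Rational(49586047877557, 45232354765710) ≈ 1.0963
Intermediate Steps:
Function('Y')(b) = Mul(Rational(1, 2), Pow(b, -1), Add(-212, b)) (Function('Y')(b) = Mul(Add(-212, b), Pow(Mul(2, b), -1)) = Mul(Add(-212, b), Mul(Rational(1, 2), Pow(b, -1))) = Mul(Rational(1, 2), Pow(b, -1), Add(-212, b)))
Add(Mul(Function('Y')(535), Pow(D, -1)), Mul(196151, Pow(Pow(-423, 2), -1))) = Add(Mul(Mul(Rational(1, 2), Pow(535, -1), Add(-212, 535)), Pow(236257, -1)), Mul(196151, Pow(Pow(-423, 2), -1))) = Add(Mul(Mul(Rational(1, 2), Rational(1, 535), 323), Rational(1, 236257)), Mul(196151, Pow(178929, -1))) = Add(Mul(Rational(323, 1070), Rational(1, 236257)), Mul(196151, Rational(1, 178929))) = Add(Rational(323, 252794990), Rational(196151, 178929)) = Rational(49586047877557, 45232354765710)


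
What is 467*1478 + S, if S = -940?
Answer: 689286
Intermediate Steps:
467*1478 + S = 467*1478 - 940 = 690226 - 940 = 689286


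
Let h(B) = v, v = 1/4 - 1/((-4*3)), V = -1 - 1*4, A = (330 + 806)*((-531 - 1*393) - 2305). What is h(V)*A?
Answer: -3668144/3 ≈ -1.2227e+6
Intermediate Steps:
A = -3668144 (A = 1136*((-531 - 393) - 2305) = 1136*(-924 - 2305) = 1136*(-3229) = -3668144)
V = -5 (V = -1 - 4 = -5)
v = ⅓ (v = 1*(¼) - 1/(-12) = ¼ - 1*(-1/12) = ¼ + 1/12 = ⅓ ≈ 0.33333)
h(B) = ⅓
h(V)*A = (⅓)*(-3668144) = -3668144/3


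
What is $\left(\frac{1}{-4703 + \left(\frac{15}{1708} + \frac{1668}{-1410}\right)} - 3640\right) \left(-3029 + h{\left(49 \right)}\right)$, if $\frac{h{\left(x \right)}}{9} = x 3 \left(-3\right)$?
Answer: $\frac{48096610459301320}{1888161439} \approx 2.5473 \cdot 10^{7}$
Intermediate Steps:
$h{\left(x \right)} = - 81 x$ ($h{\left(x \right)} = 9 x 3 \left(-3\right) = 9 \cdot 3 x \left(-3\right) = 9 \left(- 9 x\right) = - 81 x$)
$\left(\frac{1}{-4703 + \left(\frac{15}{1708} + \frac{1668}{-1410}\right)} - 3640\right) \left(-3029 + h{\left(49 \right)}\right) = \left(\frac{1}{-4703 + \left(\frac{15}{1708} + \frac{1668}{-1410}\right)} - 3640\right) \left(-3029 - 3969\right) = \left(\frac{1}{-4703 + \left(15 \cdot \frac{1}{1708} + 1668 \left(- \frac{1}{1410}\right)\right)} - 3640\right) \left(-3029 - 3969\right) = \left(\frac{1}{-4703 + \left(\frac{15}{1708} - \frac{278}{235}\right)} - 3640\right) \left(-6998\right) = \left(\frac{1}{-4703 - \frac{471299}{401380}} - 3640\right) \left(-6998\right) = \left(\frac{1}{- \frac{1888161439}{401380}} - 3640\right) \left(-6998\right) = \left(- \frac{401380}{1888161439} - 3640\right) \left(-6998\right) = \left(- \frac{6872908039340}{1888161439}\right) \left(-6998\right) = \frac{48096610459301320}{1888161439}$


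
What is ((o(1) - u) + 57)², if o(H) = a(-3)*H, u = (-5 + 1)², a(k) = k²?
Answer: 2500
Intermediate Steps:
u = 16 (u = (-4)² = 16)
o(H) = 9*H (o(H) = (-3)²*H = 9*H)
((o(1) - u) + 57)² = ((9*1 - 1*16) + 57)² = ((9 - 16) + 57)² = (-7 + 57)² = 50² = 2500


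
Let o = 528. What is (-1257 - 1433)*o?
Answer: -1420320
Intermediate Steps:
(-1257 - 1433)*o = (-1257 - 1433)*528 = -2690*528 = -1420320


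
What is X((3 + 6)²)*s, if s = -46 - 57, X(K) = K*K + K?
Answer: -684126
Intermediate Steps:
X(K) = K + K² (X(K) = K² + K = K + K²)
s = -103
X((3 + 6)²)*s = ((3 + 6)²*(1 + (3 + 6)²))*(-103) = (9²*(1 + 9²))*(-103) = (81*(1 + 81))*(-103) = (81*82)*(-103) = 6642*(-103) = -684126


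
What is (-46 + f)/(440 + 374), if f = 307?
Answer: 261/814 ≈ 0.32064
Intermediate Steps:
(-46 + f)/(440 + 374) = (-46 + 307)/(440 + 374) = 261/814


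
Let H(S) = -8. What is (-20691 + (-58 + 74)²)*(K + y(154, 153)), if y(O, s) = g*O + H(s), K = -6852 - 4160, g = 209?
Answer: -432527210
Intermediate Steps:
K = -11012
y(O, s) = -8 + 209*O (y(O, s) = 209*O - 8 = -8 + 209*O)
(-20691 + (-58 + 74)²)*(K + y(154, 153)) = (-20691 + (-58 + 74)²)*(-11012 + (-8 + 209*154)) = (-20691 + 16²)*(-11012 + (-8 + 32186)) = (-20691 + 256)*(-11012 + 32178) = -20435*21166 = -432527210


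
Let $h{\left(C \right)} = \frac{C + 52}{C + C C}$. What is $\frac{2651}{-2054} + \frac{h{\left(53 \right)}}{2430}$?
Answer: $- \frac{614552933}{476162388} \approx -1.2906$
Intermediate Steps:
$h{\left(C \right)} = \frac{52 + C}{C + C^{2}}$
$\frac{2651}{-2054} + \frac{h{\left(53 \right)}}{2430} = \frac{2651}{-2054} + \frac{\frac{1}{53} \frac{1}{1 + 53} \left(52 + 53\right)}{2430} = 2651 \left(- \frac{1}{2054}\right) + \frac{1}{53} \cdot \frac{1}{54} \cdot 105 \cdot \frac{1}{2430} = - \frac{2651}{2054} + \frac{1}{53} \cdot \frac{1}{54} \cdot 105 \cdot \frac{1}{2430} = - \frac{2651}{2054} + \frac{35}{954} \cdot \frac{1}{2430} = - \frac{2651}{2054} + \frac{7}{463644} = - \frac{614552933}{476162388}$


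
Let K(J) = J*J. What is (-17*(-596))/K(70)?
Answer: 2533/1225 ≈ 2.0678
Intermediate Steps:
K(J) = J²
(-17*(-596))/K(70) = (-17*(-596))/(70²) = 10132/4900 = 10132*(1/4900) = 2533/1225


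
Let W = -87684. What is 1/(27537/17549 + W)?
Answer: -17549/1538738979 ≈ -1.1405e-5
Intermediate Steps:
1/(27537/17549 + W) = 1/(27537/17549 - 87684) = 1/(-1538738979/17549) = -17549/1538738979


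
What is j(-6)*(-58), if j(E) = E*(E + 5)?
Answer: -348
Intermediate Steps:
j(E) = E*(5 + E)
j(-6)*(-58) = -6*(5 - 6)*(-58) = -6*(-1)*(-58) = 6*(-58) = -348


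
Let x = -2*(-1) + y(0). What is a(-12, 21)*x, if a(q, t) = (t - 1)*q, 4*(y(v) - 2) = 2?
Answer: -1080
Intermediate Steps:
y(v) = 5/2 (y(v) = 2 + (1/4)*2 = 2 + 1/2 = 5/2)
a(q, t) = q*(-1 + t) (a(q, t) = (-1 + t)*q = q*(-1 + t))
x = 9/2 (x = -2*(-1) + 5/2 = 2 + 5/2 = 9/2 ≈ 4.5000)
a(-12, 21)*x = -12*(-1 + 21)*(9/2) = -12*20*(9/2) = -240*9/2 = -1080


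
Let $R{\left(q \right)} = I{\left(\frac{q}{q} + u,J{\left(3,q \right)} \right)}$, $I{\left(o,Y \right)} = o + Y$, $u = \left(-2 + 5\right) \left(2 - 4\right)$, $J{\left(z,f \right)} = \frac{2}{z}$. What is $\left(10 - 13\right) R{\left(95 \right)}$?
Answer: $13$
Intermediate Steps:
$u = -6$ ($u = 3 \left(-2\right) = -6$)
$I{\left(o,Y \right)} = Y + o$
$R{\left(q \right)} = - \frac{13}{3}$ ($R{\left(q \right)} = \frac{2}{3} + \left(\frac{q}{q} - 6\right) = 2 \cdot \frac{1}{3} + \left(1 - 6\right) = \frac{2}{3} - 5 = - \frac{13}{3}$)
$\left(10 - 13\right) R{\left(95 \right)} = \left(10 - 13\right) \left(- \frac{13}{3}\right) = \left(-3\right) \left(- \frac{13}{3}\right) = 13$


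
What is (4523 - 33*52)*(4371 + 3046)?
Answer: 20819519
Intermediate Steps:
(4523 - 33*52)*(4371 + 3046) = (4523 - 1716)*7417 = 2807*7417 = 20819519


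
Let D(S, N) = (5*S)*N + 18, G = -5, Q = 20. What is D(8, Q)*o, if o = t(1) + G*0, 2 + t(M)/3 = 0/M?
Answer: -4908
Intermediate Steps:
D(S, N) = 18 + 5*N*S (D(S, N) = 5*N*S + 18 = 18 + 5*N*S)
t(M) = -6 (t(M) = -6 + 3*(0/M) = -6 + 3*0 = -6 + 0 = -6)
o = -6 (o = -6 - 5*0 = -6 + 0 = -6)
D(8, Q)*o = (18 + 5*20*8)*(-6) = (18 + 800)*(-6) = 818*(-6) = -4908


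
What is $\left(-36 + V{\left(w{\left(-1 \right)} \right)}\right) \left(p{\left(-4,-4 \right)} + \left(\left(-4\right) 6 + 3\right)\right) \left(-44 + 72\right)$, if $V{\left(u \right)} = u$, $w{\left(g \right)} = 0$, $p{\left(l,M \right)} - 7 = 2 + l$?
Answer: $16128$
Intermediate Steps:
$p{\left(l,M \right)} = 9 + l$ ($p{\left(l,M \right)} = 7 + \left(2 + l\right) = 9 + l$)
$\left(-36 + V{\left(w{\left(-1 \right)} \right)}\right) \left(p{\left(-4,-4 \right)} + \left(\left(-4\right) 6 + 3\right)\right) \left(-44 + 72\right) = \left(-36 + 0\right) \left(\left(9 - 4\right) + \left(\left(-4\right) 6 + 3\right)\right) \left(-44 + 72\right) = - 36 \left(5 + \left(-24 + 3\right)\right) 28 = - 36 \left(5 - 21\right) 28 = - 36 \left(\left(-16\right) 28\right) = \left(-36\right) \left(-448\right) = 16128$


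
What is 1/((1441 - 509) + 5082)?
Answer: 1/6014 ≈ 0.00016628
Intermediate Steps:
1/((1441 - 509) + 5082) = 1/(932 + 5082) = 1/6014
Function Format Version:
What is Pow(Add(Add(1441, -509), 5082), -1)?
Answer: Rational(1, 6014) ≈ 0.00016628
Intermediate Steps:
Pow(Add(Add(1441, -509), 5082), -1) = Pow(Add(932, 5082), -1) = Pow(6014, -1) = Rational(1, 6014)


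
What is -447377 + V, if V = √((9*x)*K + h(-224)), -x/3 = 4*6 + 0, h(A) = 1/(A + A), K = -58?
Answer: -447377 + √117863417/56 ≈ -4.4718e+5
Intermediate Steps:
h(A) = 1/(2*A)
x = -72 (x = -3*(4*6 + 0) = -3*(24 + 0) = -3*24 = -72)
V = √117863417/56 (V = √((9*(-72))*(-58) + (½)/(-224)) = √(-648*(-58) + (½)*(-1/224)) = √(37584 - 1/448) = √(16837631/448) = √117863417/56 ≈ 193.87)
-447377 + V = -447377 + √117863417/56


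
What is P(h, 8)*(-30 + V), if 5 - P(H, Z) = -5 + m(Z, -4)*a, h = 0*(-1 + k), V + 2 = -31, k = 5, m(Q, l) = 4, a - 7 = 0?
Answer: 1134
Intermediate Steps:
a = 7 (a = 7 + 0 = 7)
V = -33 (V = -2 - 31 = -33)
h = 0 (h = 0*(-1 + 5) = 0*4 = 0)
P(H, Z) = -18 (P(H, Z) = 5 - (-5 + 4*7) = 5 - (-5 + 28) = 5 - 1*23 = 5 - 23 = -18)
P(h, 8)*(-30 + V) = -18*(-30 - 33) = -18*(-63) = 1134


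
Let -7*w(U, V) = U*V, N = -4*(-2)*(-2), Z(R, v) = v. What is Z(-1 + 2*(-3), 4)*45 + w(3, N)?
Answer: 1308/7 ≈ 186.86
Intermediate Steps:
N = -16 (N = 8*(-2) = -16)
w(U, V) = -U*V/7
Z(-1 + 2*(-3), 4)*45 + w(3, N) = 4*45 - 1/7*3*(-16) = 180 + 48/7 = 1308/7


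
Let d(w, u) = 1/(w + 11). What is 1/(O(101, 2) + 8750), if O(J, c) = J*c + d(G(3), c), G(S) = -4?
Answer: 7/62665 ≈ 0.00011171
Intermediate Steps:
d(w, u) = 1/(11 + w)
O(J, c) = 1/7 + J*c (O(J, c) = J*c + 1/(11 - 4) = J*c + 1/7 = 1/7 + J*c)
1/(O(101, 2) + 8750) = 1/((1/7 + 101*2) + 8750) = 1/((1/7 + 202) + 8750) = 1/(1415/7 + 8750) = 1/(62665/7) = 7/62665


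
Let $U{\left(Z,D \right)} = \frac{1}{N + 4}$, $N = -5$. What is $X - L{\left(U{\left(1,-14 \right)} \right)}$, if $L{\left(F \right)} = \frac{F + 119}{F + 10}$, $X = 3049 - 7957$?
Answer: $- \frac{44290}{9} \approx -4921.1$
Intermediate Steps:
$X = -4908$
$U{\left(Z,D \right)} = -1$ ($U{\left(Z,D \right)} = \frac{1}{-5 + 4} = \frac{1}{-1} = -1$)
$L{\left(F \right)} = \frac{119 + F}{10 + F}$
$X - L{\left(U{\left(1,-14 \right)} \right)} = -4908 - \frac{119 - 1}{10 - 1} = -4908 - \frac{1}{9} \cdot 118 = -4908 - \frac{118}{9} = - \frac{44290}{9}$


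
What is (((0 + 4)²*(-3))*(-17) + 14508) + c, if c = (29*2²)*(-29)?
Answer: 11960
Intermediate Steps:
c = -3364 (c = (29*4)*(-29) = 116*(-29) = -3364)
(((0 + 4)²*(-3))*(-17) + 14508) + c = (((0 + 4)²*(-3))*(-17) + 14508) - 3364 = ((4²*(-3))*(-17) + 14508) - 3364 = ((16*(-3))*(-17) + 14508) - 3364 = (-48*(-17) + 14508) - 3364 = (816 + 14508) - 3364 = 15324 - 3364 = 11960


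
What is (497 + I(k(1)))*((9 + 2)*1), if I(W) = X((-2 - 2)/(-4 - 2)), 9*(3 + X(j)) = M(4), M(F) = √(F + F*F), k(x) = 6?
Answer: 5434 + 22*√5/9 ≈ 5439.5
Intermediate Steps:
M(F) = √(F + F²)
X(j) = -3 + 2*√5/9 (X(j) = -3 + √(4*(1 + 4))/9 = -3 + √(4*5)/9 = -3 + √20/9 = -3 + (2*√5)/9 = -3 + 2*√5/9)
I(W) = -3 + 2*√5/9
(497 + I(k(1)))*((9 + 2)*1) = (497 + (-3 + 2*√5/9))*((9 + 2)*1) = (494 + 2*√5/9)*(11*1) = (494 + 2*√5/9)*11 = 5434 + 22*√5/9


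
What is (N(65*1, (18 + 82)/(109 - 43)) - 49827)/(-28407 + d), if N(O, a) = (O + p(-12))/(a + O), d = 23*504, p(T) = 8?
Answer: 36455952/12302975 ≈ 2.9632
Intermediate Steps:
d = 11592
N(O, a) = (8 + O)/(O + a) (N(O, a) = (O + 8)/(a + O) = (8 + O)/(O + a))
(N(65*1, (18 + 82)/(109 - 43)) - 49827)/(-28407 + d) = ((8 + 65*1)/(65*1 + (18 + 82)/(109 - 43)) - 49827)/(-28407 + 11592) = ((8 + 65)/(65 + 100/66) - 49827)/(-16815) = (73/(65 + 100*(1/66)) - 49827)*(-1/16815) = (73/(65 + 50/33) - 49827)*(-1/16815) = (73/(2195/33) - 49827)*(-1/16815) = ((33/2195)*73 - 49827)*(-1/16815) = (2409/2195 - 49827)*(-1/16815) = -109367856/2195*(-1/16815) = 36455952/12302975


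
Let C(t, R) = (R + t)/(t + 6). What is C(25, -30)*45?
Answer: -225/31 ≈ -7.2581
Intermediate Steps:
C(t, R) = (R + t)/(6 + t)
C(25, -30)*45 = ((-30 + 25)/(6 + 25))*45 = (-5/31)*45 = ((1/31)*(-5))*45 = -5/31*45 = -225/31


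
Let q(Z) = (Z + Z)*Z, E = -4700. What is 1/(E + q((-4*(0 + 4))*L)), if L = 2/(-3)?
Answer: -9/40252 ≈ -0.00022359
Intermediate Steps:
L = -⅔ (L = 2*(-⅓) = -⅔ ≈ -0.66667)
q(Z) = 2*Z² (q(Z) = (2*Z)*Z = 2*Z²)
1/(E + q((-4*(0 + 4))*L)) = 1/(-4700 + 2*(-4*(0 + 4)*(-⅔))²) = 1/(-4700 + 2*(-4*4*(-⅔))²) = 1/(-4700 + 2*(-16*(-⅔))²) = 1/(-4700 + 2*(32/3)²) = 1/(-4700 + 2*(1024/9)) = 1/(-4700 + 2048/9) = 1/(-40252/9) = -9/40252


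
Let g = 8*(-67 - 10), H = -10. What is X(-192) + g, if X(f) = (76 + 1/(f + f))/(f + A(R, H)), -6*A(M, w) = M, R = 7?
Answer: -45721599/74176 ≈ -616.39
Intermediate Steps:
A(M, w) = -M/6
g = -616 (g = 8*(-77) = -616)
X(f) = (76 + 1/(2*f))/(-7/6 + f) (X(f) = (76 + 1/(f + f))/(f - 1/6*7) = (76 + 1/(2*f))/(f - 7/6) = (76 + 1/(2*f))/(-7/6 + f))
X(-192) + g = 3*(1 + 152*(-192))/(-192*(-7 + 6*(-192))) - 616 = 3*(-1/192)*(1 - 29184)/(-7 - 1152) - 616 = 3*(-1/192)*(-29183)/(-1159) - 616 = 3*(-1/192)*(-1/1159)*(-29183) - 616 = -29183/74176 - 616 = -45721599/74176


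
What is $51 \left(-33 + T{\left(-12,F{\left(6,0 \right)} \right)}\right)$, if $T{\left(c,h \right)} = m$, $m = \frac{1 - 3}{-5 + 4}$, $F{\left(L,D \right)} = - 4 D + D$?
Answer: $-1581$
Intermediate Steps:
$F{\left(L,D \right)} = - 3 D$
$m = 2$ ($m = - \frac{2}{-1} = \left(-2\right) \left(-1\right) = 2$)
$T{\left(c,h \right)} = 2$
$51 \left(-33 + T{\left(-12,F{\left(6,0 \right)} \right)}\right) = 51 \left(-33 + 2\right) = 51 \left(-31\right) = -1581$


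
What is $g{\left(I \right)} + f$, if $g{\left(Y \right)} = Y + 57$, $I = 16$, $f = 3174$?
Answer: $3247$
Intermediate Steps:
$g{\left(Y \right)} = 57 + Y$
$g{\left(I \right)} + f = \left(57 + 16\right) + 3174 = 73 + 3174 = 3247$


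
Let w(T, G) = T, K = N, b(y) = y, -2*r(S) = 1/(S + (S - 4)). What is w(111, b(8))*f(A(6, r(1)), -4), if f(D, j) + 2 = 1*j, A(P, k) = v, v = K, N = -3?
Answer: -666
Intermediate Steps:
r(S) = -1/(2*(-4 + 2*S)) (r(S) = -1/(2*(S + (S - 4))) = -1/(2*(S + (-4 + S))) = -1/(2*(-4 + 2*S)))
K = -3
v = -3
A(P, k) = -3
f(D, j) = -2 + j (f(D, j) = -2 + 1*j = -2 + j)
w(111, b(8))*f(A(6, r(1)), -4) = 111*(-2 - 4) = 111*(-6) = -666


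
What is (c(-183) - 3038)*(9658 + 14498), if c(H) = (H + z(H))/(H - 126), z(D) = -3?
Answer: -7557252912/103 ≈ -7.3371e+7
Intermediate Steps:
c(H) = (-3 + H)/(-126 + H) (c(H) = (H - 3)/(H - 126) = (-3 + H)/(-126 + H))
(c(-183) - 3038)*(9658 + 14498) = ((-3 - 183)/(-126 - 183) - 3038)*(9658 + 14498) = (-186/(-309) - 3038)*24156 = (-1/309*(-186) - 3038)*24156 = (62/103 - 3038)*24156 = -312852/103*24156 = -7557252912/103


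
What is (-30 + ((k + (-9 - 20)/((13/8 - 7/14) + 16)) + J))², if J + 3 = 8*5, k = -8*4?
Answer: 13373649/18769 ≈ 712.54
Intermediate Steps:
k = -32
J = 37 (J = -3 + 8*5 = -3 + 40 = 37)
(-30 + ((k + (-9 - 20)/((13/8 - 7/14) + 16)) + J))² = (-30 + ((-32 + (-9 - 20)/((13/8 - 7/14) + 16)) + 37))² = (-30 + ((-32 - 29/((13*(⅛) - 7*1/14) + 16)) + 37))² = (-30 + ((-32 - 29/((13/8 - ½) + 16)) + 37))² = (-30 + ((-32 - 29/(9/8 + 16)) + 37))² = (-30 + ((-32 - 29/137/8) + 37))² = (-30 + ((-32 - 29*8/137) + 37))² = (-30 + ((-32 - 232/137) + 37))² = (-30 + (-4616/137 + 37))² = (-30 + 453/137)² = (-3657/137)² = 13373649/18769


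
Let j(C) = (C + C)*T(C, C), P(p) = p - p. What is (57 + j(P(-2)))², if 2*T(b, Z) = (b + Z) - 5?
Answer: 3249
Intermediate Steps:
T(b, Z) = -5/2 + Z/2 + b/2 (T(b, Z) = ((b + Z) - 5)/2 = ((Z + b) - 5)/2 = (-5 + Z + b)/2 = -5/2 + Z/2 + b/2)
P(p) = 0
j(C) = 2*C*(-5/2 + C) (j(C) = (C + C)*(-5/2 + C/2 + C/2) = (2*C)*(-5/2 + C) = 2*C*(-5/2 + C))
(57 + j(P(-2)))² = (57 + 0*(-5 + 2*0))² = (57 + 0*(-5 + 0))² = (57 + 0*(-5))² = (57 + 0)² = 57² = 3249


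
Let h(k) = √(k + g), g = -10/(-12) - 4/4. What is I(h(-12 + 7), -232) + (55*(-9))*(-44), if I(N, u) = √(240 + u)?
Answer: 21780 + 2*√2 ≈ 21783.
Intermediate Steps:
g = -⅙ (g = -10*(-1/12) - 4*¼ = ⅚ - 1 = -⅙ ≈ -0.16667)
h(k) = √(-⅙ + k) (h(k) = √(k - ⅙) = √(-⅙ + k))
I(h(-12 + 7), -232) + (55*(-9))*(-44) = √(240 - 232) + (55*(-9))*(-44) = √8 - 495*(-44) = 2*√2 + 21780 = 21780 + 2*√2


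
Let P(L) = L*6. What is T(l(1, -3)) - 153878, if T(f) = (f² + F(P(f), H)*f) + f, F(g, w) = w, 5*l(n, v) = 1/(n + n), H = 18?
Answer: -15387609/100 ≈ -1.5388e+5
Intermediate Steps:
P(L) = 6*L
l(n, v) = 1/(10*n) (l(n, v) = 1/(5*(n + n)) = 1/(5*((2*n))) = (1/(2*n))/5 = 1/(10*n))
T(f) = f² + 19*f (T(f) = (f² + 18*f) + f = f² + 19*f)
T(l(1, -3)) - 153878 = ((⅒)/1)*(19 + (⅒)/1) - 153878 = ((⅒)*1)*(19 + (⅒)*1) - 153878 = (19 + ⅒)/10 - 153878 = (⅒)*(191/10) - 153878 = 191/100 - 153878 = -15387609/100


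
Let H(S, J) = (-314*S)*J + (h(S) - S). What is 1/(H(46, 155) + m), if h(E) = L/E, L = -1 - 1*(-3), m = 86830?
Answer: -23/49496827 ≈ -4.6468e-7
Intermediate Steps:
L = 2 (L = -1 + 3 = 2)
h(E) = 2/E
H(S, J) = -S + 2/S - 314*J*S (H(S, J) = (-314*S)*J + (2/S - S) = -314*J*S + (-S + 2/S) = -S + 2/S - 314*J*S)
1/(H(46, 155) + m) = 1/((-1*46 + 2/46 - 314*155*46) + 86830) = 1/((-46 + 2*(1/46) - 2238820) + 86830) = 1/((-46 + 1/23 - 2238820) + 86830) = 1/(-51493917/23 + 86830) = 1/(-49496827/23) = -23/49496827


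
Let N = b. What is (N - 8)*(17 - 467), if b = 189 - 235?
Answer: 24300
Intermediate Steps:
b = -46
N = -46
(N - 8)*(17 - 467) = (-46 - 8)*(17 - 467) = -54*(-450) = 24300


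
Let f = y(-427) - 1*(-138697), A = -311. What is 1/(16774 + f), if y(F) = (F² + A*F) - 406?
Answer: 1/470191 ≈ 2.1268e-6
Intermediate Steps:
y(F) = -406 + F² - 311*F (y(F) = (F² - 311*F) - 406 = -406 + F² - 311*F)
f = 453417 (f = (-406 + (-427)² - 311*(-427)) - 1*(-138697) = (-406 + 182329 + 132797) + 138697 = 314720 + 138697 = 453417)
1/(16774 + f) = 1/(16774 + 453417) = 1/470191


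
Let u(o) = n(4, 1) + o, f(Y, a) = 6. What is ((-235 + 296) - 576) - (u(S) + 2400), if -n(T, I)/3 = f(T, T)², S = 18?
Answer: -2825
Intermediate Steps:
n(T, I) = -108 (n(T, I) = -3*6² = -3*36 = -108)
u(o) = -108 + o
((-235 + 296) - 576) - (u(S) + 2400) = ((-235 + 296) - 576) - ((-108 + 18) + 2400) = (61 - 576) - (-90 + 2400) = -515 - 1*2310 = -515 - 2310 = -2825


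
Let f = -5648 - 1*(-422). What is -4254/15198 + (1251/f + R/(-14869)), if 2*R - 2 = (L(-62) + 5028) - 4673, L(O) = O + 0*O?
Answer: -17360380638/32804627167 ≈ -0.52921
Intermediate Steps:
L(O) = O (L(O) = O + 0 = O)
R = 295/2 (R = 1 + ((-62 + 5028) - 4673)/2 = 1 + (4966 - 4673)/2 = 1 + (1/2)*293 = 1 + 293/2 = 295/2 ≈ 147.50)
f = -5226 (f = -5648 + 422 = -5226)
-4254/15198 + (1251/f + R/(-14869)) = -4254/15198 + (1251/(-5226) + (295/2)/(-14869)) = -4254*1/15198 + (1251*(-1/5226) + (295/2)*(-1/14869)) = -709/2533 + (-417/1742 - 295/29738) = -709/2533 - 3228659/12950899 = -17360380638/32804627167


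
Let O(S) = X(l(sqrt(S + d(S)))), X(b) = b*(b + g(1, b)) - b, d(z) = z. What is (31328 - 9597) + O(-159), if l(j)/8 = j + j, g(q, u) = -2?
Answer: -59677 - 48*I*sqrt(318) ≈ -59677.0 - 855.96*I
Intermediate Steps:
l(j) = 16*j (l(j) = 8*(j + j) = 8*(2*j) = 16*j)
X(b) = -b + b*(-2 + b) (X(b) = b*(b - 2) - b = b*(-2 + b) - b = -b + b*(-2 + b))
O(S) = 16*sqrt(2)*sqrt(S)*(-3 + 16*sqrt(2)*sqrt(S)) (O(S) = (16*sqrt(S + S))*(-3 + 16*sqrt(S + S)) = (16*sqrt(2*S))*(-3 + 16*sqrt(2*S)) = (16*(sqrt(2)*sqrt(S)))*(-3 + 16*(sqrt(2)*sqrt(S))) = (16*sqrt(2)*sqrt(S))*(-3 + 16*sqrt(2)*sqrt(S)) = 16*sqrt(2)*sqrt(S)*(-3 + 16*sqrt(2)*sqrt(S)))
(31328 - 9597) + O(-159) = (31328 - 9597) + (512*(-159) - 48*sqrt(2)*sqrt(-159)) = 21731 + (-81408 - 48*sqrt(2)*I*sqrt(159)) = 21731 + (-81408 - 48*I*sqrt(318)) = -59677 - 48*I*sqrt(318)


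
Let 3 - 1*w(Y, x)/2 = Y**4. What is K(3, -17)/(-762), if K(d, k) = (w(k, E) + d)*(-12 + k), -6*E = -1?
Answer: -4843957/762 ≈ -6356.9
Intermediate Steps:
E = 1/6 (E = -1/6*(-1) = 1/6 ≈ 0.16667)
w(Y, x) = 6 - 2*Y**4
K(d, k) = (-12 + k)*(6 + d - 2*k**4) (K(d, k) = ((6 - 2*k**4) + d)*(-12 + k) = (6 + d - 2*k**4)*(-12 + k) = (-12 + k)*(6 + d - 2*k**4))
K(3, -17)/(-762) = (-72 - 12*3 + 24*(-17)**4 + 3*(-17) - 2*(-17)*(-3 + (-17)**4))/(-762) = (-72 - 36 + 24*83521 - 51 - 2*(-17)*(-3 + 83521))*(-1/762) = (-72 - 36 + 2004504 - 51 - 2*(-17)*83518)*(-1/762) = (-72 - 36 + 2004504 - 51 + 2839612)*(-1/762) = 4843957*(-1/762) = -4843957/762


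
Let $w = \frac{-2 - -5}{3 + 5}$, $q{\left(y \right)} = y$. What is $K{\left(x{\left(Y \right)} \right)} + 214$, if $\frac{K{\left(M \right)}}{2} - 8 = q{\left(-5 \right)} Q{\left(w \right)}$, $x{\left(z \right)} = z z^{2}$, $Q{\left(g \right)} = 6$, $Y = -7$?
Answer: $170$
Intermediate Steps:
$w = \frac{3}{8}$ ($w = \frac{-2 + 5}{8} = 3 \cdot \frac{1}{8} = \frac{3}{8} \approx 0.375$)
$x{\left(z \right)} = z^{3}$
$K{\left(M \right)} = -44$ ($K{\left(M \right)} = 16 + 2 \left(\left(-5\right) 6\right) = 16 + 2 \left(-30\right) = 16 - 60 = -44$)
$K{\left(x{\left(Y \right)} \right)} + 214 = -44 + 214 = 170$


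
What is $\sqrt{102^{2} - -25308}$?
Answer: $24 \sqrt{62} \approx 188.98$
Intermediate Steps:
$\sqrt{102^{2} - -25308} = \sqrt{10404 + 25308} = \sqrt{35712} = 24 \sqrt{62}$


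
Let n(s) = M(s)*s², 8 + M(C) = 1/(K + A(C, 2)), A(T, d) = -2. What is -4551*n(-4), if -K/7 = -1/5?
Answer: 703888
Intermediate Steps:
K = 7/5 (K = -(-7)/5 = -7*(-⅕) = 7/5 ≈ 1.4000)
M(C) = -29/3 (M(C) = -8 + 1/(7/5 - 2) = -8 + 1/(-⅗) = -8 - 5/3 = -29/3)
n(s) = -29*s²/3
-4551*n(-4) = -(-43993)*(-4)² = -(-43993)*16 = -4551*(-464/3) = 703888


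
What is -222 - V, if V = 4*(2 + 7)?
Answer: -258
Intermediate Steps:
V = 36 (V = 4*9 = 36)
-222 - V = -222 - 1*36 = -222 - 36 = -258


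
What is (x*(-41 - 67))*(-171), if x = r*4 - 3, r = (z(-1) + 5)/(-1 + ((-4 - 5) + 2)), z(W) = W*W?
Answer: -110808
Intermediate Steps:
z(W) = W²
r = -¾ (r = ((-1)² + 5)/(-1 + ((-4 - 5) + 2)) = (1 + 5)/(-1 + (-9 + 2)) = 6/(-1 - 7) = 6/(-8) = 6*(-⅛) = -¾ ≈ -0.75000)
x = -6 (x = -¾*4 - 3 = -3 - 3 = -6)
(x*(-41 - 67))*(-171) = -6*(-41 - 67)*(-171) = -6*(-108)*(-171) = 648*(-171) = -110808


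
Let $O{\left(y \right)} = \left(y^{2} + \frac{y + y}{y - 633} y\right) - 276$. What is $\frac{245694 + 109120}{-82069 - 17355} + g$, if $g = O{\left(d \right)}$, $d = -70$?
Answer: $\frac{160985511743}{34947536} \approx 4606.5$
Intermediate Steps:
$O{\left(y \right)} = -276 + y^{2} + \frac{2 y^{2}}{-633 + y}$ ($O{\left(y \right)} = \left(y^{2} + \frac{2 y}{-633 + y} y\right) - 276 = \left(y^{2} + \frac{2 y^{2}}{-633 + y}\right) - 276 = -276 + y^{2} + \frac{2 y^{2}}{-633 + y}$)
$g = \frac{3240872}{703}$ ($g = \frac{174708 + \left(-70\right)^{3} - 631 \left(-70\right)^{2} - -19320}{-633 - 70} = \frac{174708 - 343000 - 3091900 + 19320}{-703} = - \frac{174708 - 343000 - 3091900 + 19320}{703} = \left(- \frac{1}{703}\right) \left(-3240872\right) = \frac{3240872}{703} \approx 4610.1$)
$\frac{245694 + 109120}{-82069 - 17355} + g = \frac{245694 + 109120}{-82069 - 17355} + \frac{3240872}{703} = \frac{354814}{-99424} + \frac{3240872}{703} = 354814 \left(- \frac{1}{99424}\right) + \frac{3240872}{703} = - \frac{177407}{49712} + \frac{3240872}{703} = \frac{160985511743}{34947536}$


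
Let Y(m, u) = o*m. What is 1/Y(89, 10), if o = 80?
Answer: 1/7120 ≈ 0.00014045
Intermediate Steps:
Y(m, u) = 80*m
1/Y(89, 10) = 1/(80*89) = 1/7120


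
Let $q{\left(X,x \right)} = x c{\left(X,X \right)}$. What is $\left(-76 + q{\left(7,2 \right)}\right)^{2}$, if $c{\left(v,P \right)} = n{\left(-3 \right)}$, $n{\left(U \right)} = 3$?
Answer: $4900$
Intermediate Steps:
$c{\left(v,P \right)} = 3$
$q{\left(X,x \right)} = 3 x$ ($q{\left(X,x \right)} = x 3 = 3 x$)
$\left(-76 + q{\left(7,2 \right)}\right)^{2} = \left(-76 + 3 \cdot 2\right)^{2} = \left(-76 + 6\right)^{2} = \left(-70\right)^{2} = 4900$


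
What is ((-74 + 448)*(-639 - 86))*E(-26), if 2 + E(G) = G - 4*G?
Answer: -20607400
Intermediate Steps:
E(G) = -2 - 3*G (E(G) = -2 + (G - 4*G) = -2 - 3*G)
((-74 + 448)*(-639 - 86))*E(-26) = ((-74 + 448)*(-639 - 86))*(-2 - 3*(-26)) = (374*(-725))*(-2 + 78) = -271150*76 = -20607400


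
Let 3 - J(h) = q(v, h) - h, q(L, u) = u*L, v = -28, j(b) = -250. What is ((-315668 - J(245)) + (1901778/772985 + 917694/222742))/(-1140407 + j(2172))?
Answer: 9262203364851209/32732336021923265 ≈ 0.28297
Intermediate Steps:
q(L, u) = L*u
J(h) = 3 + 29*h (J(h) = 3 - (-28*h - h) = 3 - (-29)*h = 3 + 29*h)
((-315668 - J(245)) + (1901778/772985 + 917694/222742))/(-1140407 + j(2172)) = ((-315668 - (3 + 29*245)) + (1901778/772985 + 917694/222742))/(-1140407 - 250) = ((-315668 - (3 + 7105)) + (1901778*(1/772985) + 917694*(1/222742)))/(-1140657) = ((-315668 - 1*7108) + (1901778/772985 + 458847/111371))*(-1/1140657) = ((-315668 - 7108) + 566484765933/86088112435)*(-1/1140657) = (-322776 + 566484765933/86088112435)*(-1/1140657) = -27786610094553627/86088112435*(-1/1140657) = 9262203364851209/32732336021923265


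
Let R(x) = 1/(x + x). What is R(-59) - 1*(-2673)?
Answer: 315413/118 ≈ 2673.0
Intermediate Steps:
R(x) = 1/(2*x)
R(-59) - 1*(-2673) = (1/2)/(-59) - 1*(-2673) = (1/2)*(-1/59) + 2673 = -1/118 + 2673 = 315413/118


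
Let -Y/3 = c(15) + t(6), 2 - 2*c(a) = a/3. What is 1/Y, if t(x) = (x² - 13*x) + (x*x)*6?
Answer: -2/1035 ≈ -0.0019324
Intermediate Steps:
c(a) = 1 - a/6 (c(a) = 1 - a/(2*3) = 1 - a/6)
t(x) = -13*x + 7*x² (t(x) = (x² - 13*x) + x²*6 = (x² - 13*x) + 6*x² = -13*x + 7*x²)
Y = -1035/2 (Y = -3*((1 - ⅙*15) + 6*(-13 + 7*6)) = -3*((1 - 5/2) + 6*(-13 + 42)) = -3*(-3/2 + 6*29) = -3*(-3/2 + 174) = -3*345/2 = -1035/2 ≈ -517.50)
1/Y = 1/(-1035/2) = -2/1035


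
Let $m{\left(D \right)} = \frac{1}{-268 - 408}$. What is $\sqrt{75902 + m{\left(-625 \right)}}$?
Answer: $\frac{\sqrt{51309751}}{26} \approx 275.5$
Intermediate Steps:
$m{\left(D \right)} = - \frac{1}{676}$ ($m{\left(D \right)} = \frac{1}{-676} = - \frac{1}{676}$)
$\sqrt{75902 + m{\left(-625 \right)}} = \sqrt{75902 - \frac{1}{676}} = \sqrt{\frac{51309751}{676}} = \frac{\sqrt{51309751}}{26}$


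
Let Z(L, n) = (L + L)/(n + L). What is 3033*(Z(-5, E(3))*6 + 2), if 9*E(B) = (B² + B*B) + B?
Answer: 148617/2 ≈ 74309.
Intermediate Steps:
E(B) = B/9 + 2*B²/9 (E(B) = ((B² + B*B) + B)/9 = ((B² + B²) + B)/9 = (2*B² + B)/9 = (B + 2*B²)/9 = B/9 + 2*B²/9)
Z(L, n) = 2*L/(L + n) (Z(L, n) = (2*L)/(L + n) = 2*L/(L + n))
3033*(Z(-5, E(3))*6 + 2) = 3033*((2*(-5)/(-5 + (⅑)*3*(1 + 2*3)))*6 + 2) = 3033*((2*(-5)/(-5 + (⅑)*3*(1 + 6)))*6 + 2) = 3033*((2*(-5)/(-5 + (⅑)*3*7))*6 + 2) = 3033*((2*(-5)/(-5 + 7/3))*6 + 2) = 3033*((2*(-5)/(-8/3))*6 + 2) = 3033*((2*(-5)*(-3/8))*6 + 2) = 3033*((15/4)*6 + 2) = 3033*(45/2 + 2) = 3033*(49/2) = 148617/2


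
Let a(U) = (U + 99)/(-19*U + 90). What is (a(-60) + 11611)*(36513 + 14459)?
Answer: 121326689178/205 ≈ 5.9184e+8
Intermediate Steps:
a(U) = (99 + U)/(90 - 19*U)
(a(-60) + 11611)*(36513 + 14459) = ((-99 - 1*(-60))/(-90 + 19*(-60)) + 11611)*(36513 + 14459) = ((-99 + 60)/(-90 - 1140) + 11611)*50972 = (-39/(-1230) + 11611)*50972 = (-1/1230*(-39) + 11611)*50972 = (13/410 + 11611)*50972 = (4760523/410)*50972 = 121326689178/205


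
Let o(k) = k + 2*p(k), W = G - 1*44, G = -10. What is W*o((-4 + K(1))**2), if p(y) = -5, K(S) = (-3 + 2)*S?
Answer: -810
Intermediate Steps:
K(S) = -S
W = -54 (W = -10 - 1*44 = -10 - 44 = -54)
o(k) = -10 + k (o(k) = k + 2*(-5) = k - 10 = -10 + k)
W*o((-4 + K(1))**2) = -54*(-10 + (-4 - 1*1)**2) = -54*(-10 + (-4 - 1)**2) = -54*(-10 + (-5)**2) = -54*(-10 + 25) = -54*15 = -810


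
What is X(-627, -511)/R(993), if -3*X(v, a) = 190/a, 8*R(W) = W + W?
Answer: 760/1522269 ≈ 0.00049926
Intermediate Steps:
R(W) = W/4 (R(W) = (W + W)/8 = (2*W)/8 = W/4)
X(v, a) = -190/(3*a)
X(-627, -511)/R(993) = (-190/3/(-511))/(((1/4)*993)) = (-190/3*(-1/511))/(993/4) = (190/1533)*(4/993) = 760/1522269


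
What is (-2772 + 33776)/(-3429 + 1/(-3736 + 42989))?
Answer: -304250003/33649634 ≈ -9.0417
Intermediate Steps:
(-2772 + 33776)/(-3429 + 1/(-3736 + 42989)) = 31004/(-3429 + 1/39253) = 31004/(-134598536/39253) = 31004*(-39253/134598536) = -304250003/33649634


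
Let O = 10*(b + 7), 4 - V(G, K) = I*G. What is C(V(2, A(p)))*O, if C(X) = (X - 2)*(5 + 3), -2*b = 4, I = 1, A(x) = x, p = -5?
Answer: 0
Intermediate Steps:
b = -2 (b = -½*4 = -2)
V(G, K) = 4 - G
O = 50 (O = 10*(-2 + 7) = 10*5 = 50)
C(X) = -16 + 8*X (C(X) = (-2 + X)*8 = -16 + 8*X)
C(V(2, A(p)))*O = (-16 + 8*(4 - 1*2))*50 = (-16 + 8*(4 - 2))*50 = (-16 + 8*2)*50 = (-16 + 16)*50 = 0*50 = 0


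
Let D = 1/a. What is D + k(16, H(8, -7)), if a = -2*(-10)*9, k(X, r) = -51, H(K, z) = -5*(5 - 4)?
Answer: -9179/180 ≈ -50.994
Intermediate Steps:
H(K, z) = -5 (H(K, z) = -5*1 = -5)
a = 180 (a = 20*9 = 180)
D = 1/180 ≈ 0.0055556
D + k(16, H(8, -7)) = 1/180 - 51 = -9179/180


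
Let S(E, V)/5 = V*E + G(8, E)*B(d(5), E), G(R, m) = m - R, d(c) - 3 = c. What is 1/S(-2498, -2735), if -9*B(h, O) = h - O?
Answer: 9/338841530 ≈ 2.6561e-8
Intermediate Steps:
d(c) = 3 + c
B(h, O) = -h/9 + O/9 (B(h, O) = -(h - O)/9 = -h/9 + O/9)
S(E, V) = 5*E*V + 5*(-8 + E)*(-8/9 + E/9) (S(E, V) = 5*(V*E + (E - 1*8)*(-(3 + 5)/9 + E/9)) = 5*(E*V + (E - 8)*(-1/9*8 + E/9)) = 5*(E*V + (-8 + E)*(-8/9 + E/9)) = 5*E*V + 5*(-8 + E)*(-8/9 + E/9))
1/S(-2498, -2735) = 1/(5*(-8 - 2498)**2/9 + 5*(-2498)*(-2735)) = 1/((5/9)*(-2506)**2 + 34160150) = 1/((5/9)*6280036 + 34160150) = 1/(31400180/9 + 34160150) = 1/(338841530/9) = 9/338841530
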